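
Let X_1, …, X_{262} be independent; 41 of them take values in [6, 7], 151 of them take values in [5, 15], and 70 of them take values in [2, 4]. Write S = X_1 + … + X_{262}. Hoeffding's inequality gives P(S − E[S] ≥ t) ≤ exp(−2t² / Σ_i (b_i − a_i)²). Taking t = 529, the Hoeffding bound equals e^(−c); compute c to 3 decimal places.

36.293

Σ(b_i − a_i)² = 41·1² + 151·10² + 70·2² = 15421.
c = 2t² / 15421 = 2·529² / 15421 = 36.2935.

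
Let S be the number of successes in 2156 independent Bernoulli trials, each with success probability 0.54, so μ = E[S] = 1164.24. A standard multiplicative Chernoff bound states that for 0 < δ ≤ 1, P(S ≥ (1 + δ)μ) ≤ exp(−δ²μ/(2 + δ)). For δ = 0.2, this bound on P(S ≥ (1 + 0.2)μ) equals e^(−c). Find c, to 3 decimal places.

21.168

c = δ²μ/(2 + δ) = 0.2²·1164.24/(2 + 0.2) = 21.1680.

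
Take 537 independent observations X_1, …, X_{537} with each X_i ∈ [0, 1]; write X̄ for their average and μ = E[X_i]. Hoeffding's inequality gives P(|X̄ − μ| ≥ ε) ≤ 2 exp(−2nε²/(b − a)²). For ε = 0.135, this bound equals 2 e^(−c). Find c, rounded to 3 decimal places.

19.574

c = 2nε²/(b − a)² = 2·537·0.135² / 1² = 19.5737.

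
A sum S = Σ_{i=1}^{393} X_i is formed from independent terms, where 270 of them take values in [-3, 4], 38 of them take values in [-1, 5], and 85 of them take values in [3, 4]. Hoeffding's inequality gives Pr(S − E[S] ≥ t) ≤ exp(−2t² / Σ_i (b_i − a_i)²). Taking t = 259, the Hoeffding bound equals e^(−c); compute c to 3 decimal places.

9.137

Σ(b_i − a_i)² = 270·7² + 38·6² + 85·1² = 14683.
c = 2t² / 14683 = 2·259² / 14683 = 9.1372.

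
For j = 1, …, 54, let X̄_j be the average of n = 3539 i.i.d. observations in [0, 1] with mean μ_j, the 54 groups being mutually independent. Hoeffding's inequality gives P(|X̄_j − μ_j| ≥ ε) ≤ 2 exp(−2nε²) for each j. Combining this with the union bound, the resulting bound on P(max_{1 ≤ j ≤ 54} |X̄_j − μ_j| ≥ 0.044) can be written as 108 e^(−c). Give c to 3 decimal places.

Union bound over the 54 events: P(max_{1 ≤ j ≤ 54} |X̄_j − μ_j| ≥ 0.044) ≤ 54·2·exp(−2nε²) = 108 exp(−2·3539·0.044²).
So c = 2·3539·0.044² = 13.7030.

13.703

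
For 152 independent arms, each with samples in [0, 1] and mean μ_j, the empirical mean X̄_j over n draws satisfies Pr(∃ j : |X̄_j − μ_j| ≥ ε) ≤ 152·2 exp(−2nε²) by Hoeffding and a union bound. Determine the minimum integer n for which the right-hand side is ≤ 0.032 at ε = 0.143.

Need 2·152·exp(−2nε²) ≤ 0.032, i.e. exp(−2nε²) ≤ 0.032/304.
So 2nε² ≥ ln(304/0.032) = 9.159047.
Hence n ≥ 9.159047/(2·0.143²) = 223.949.
The smallest integer n is 224.

224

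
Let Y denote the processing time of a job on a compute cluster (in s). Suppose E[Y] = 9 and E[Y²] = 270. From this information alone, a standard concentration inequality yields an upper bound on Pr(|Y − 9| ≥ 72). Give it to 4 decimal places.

The first two moments determine the variance, so Chebyshev's inequality is the sharpest standard bound available.
Var(Y) = E[Y²] − (E[Y])² = 270 − 81 = 189.
Chebyshev's inequality: Pr(|Y − μ| ≥ t) ≤ Var(Y)/t² = 189/5184 = 0.0365.

0.0365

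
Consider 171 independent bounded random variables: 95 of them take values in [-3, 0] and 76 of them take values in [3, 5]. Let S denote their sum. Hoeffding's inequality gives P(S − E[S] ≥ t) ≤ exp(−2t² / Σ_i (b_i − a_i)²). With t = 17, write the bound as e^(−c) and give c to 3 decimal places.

Σ(b_i − a_i)² = 95·3² + 76·2² = 1159.
c = 2t² / 1159 = 2·17² / 1159 = 0.4987.

0.499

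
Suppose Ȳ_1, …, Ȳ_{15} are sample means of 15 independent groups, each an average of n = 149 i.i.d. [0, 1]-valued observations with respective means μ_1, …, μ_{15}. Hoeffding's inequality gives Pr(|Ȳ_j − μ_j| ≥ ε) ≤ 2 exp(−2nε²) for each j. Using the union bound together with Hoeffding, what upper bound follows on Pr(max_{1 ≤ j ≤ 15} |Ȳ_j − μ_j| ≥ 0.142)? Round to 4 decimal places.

Per-experiment Hoeffding bound: 2·exp(−2·149·0.142²) = 2·exp(−6.00887) = 0.0049137.
Union bound over 15 events: 15·0.0049137 = 0.07371.

0.0737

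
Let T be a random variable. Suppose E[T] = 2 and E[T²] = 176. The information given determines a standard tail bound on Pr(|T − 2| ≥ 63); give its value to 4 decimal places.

The first two moments determine the variance, so Chebyshev's inequality is the sharpest standard bound available.
Var(T) = E[T²] − (E[T])² = 176 − 4 = 172.
Chebyshev's inequality: Pr(|T − μ| ≥ t) ≤ Var(T)/t² = 172/3969 = 0.0433.

0.0433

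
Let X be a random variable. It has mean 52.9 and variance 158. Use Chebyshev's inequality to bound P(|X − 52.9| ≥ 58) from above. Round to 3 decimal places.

0.047

Chebyshev: P(|X − μ| ≥ t) ≤ Var(X)/t².
Bound = 158 / 3364 = 0.0470.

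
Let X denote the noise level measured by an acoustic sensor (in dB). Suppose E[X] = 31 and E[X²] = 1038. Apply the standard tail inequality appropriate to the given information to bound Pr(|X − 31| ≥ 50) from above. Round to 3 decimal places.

The first two moments determine the variance, so Chebyshev's inequality is the sharpest standard bound available.
Var(X) = E[X²] − (E[X])² = 1038 − 961 = 77.
Chebyshev's inequality: Pr(|X − μ| ≥ t) ≤ Var(X)/t² = 77/2500 = 0.0308.

0.031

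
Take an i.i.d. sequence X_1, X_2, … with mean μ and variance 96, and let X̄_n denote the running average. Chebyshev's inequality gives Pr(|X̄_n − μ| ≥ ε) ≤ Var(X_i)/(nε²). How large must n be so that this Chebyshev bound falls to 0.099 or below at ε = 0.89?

1225

Require 96/(n·0.89²) ≤ 0.099, i.e. n ≥ 96/(0.099·0.89²) = 1224.210.
The smallest integer n is 1225.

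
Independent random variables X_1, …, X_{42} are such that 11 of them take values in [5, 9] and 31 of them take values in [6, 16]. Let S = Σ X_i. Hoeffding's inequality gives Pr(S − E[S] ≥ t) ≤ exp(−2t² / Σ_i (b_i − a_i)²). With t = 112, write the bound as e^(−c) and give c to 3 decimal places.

Σ(b_i − a_i)² = 11·4² + 31·10² = 3276.
c = 2t² / 3276 = 2·112² / 3276 = 7.6581.

7.658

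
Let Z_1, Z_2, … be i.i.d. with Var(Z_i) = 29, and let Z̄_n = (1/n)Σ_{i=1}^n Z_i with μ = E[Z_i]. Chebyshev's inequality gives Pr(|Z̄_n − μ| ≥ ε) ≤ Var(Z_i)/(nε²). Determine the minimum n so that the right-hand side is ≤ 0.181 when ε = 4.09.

10

Require 29/(n·4.09²) ≤ 0.181, i.e. n ≥ 29/(0.181·4.09²) = 9.578.
The smallest integer n is 10.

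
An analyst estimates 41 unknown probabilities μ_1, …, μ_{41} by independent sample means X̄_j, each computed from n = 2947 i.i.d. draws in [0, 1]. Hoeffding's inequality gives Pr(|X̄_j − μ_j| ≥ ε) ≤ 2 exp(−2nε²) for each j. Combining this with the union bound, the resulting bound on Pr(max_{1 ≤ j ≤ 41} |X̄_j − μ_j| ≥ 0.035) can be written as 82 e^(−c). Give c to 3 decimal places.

7.220

Union bound over the 41 events: Pr(max_{1 ≤ j ≤ 41} |X̄_j − μ_j| ≥ 0.035) ≤ 41·2·exp(−2nε²) = 82 exp(−2·2947·0.035²).
So c = 2·2947·0.035² = 7.2202.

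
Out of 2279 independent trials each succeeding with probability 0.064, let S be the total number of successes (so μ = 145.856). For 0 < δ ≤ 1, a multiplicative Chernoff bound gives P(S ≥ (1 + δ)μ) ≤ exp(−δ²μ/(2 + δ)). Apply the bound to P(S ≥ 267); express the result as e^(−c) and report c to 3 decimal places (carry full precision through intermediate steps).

35.547

Write 267 = (1 + δ)μ, so δ = 267/145.856 − 1 = 0.8305726…
Then the exponent is δ²μ/(2 + δ) = (267 − μ)² / (μ·(2 + δ)) = 35.547185.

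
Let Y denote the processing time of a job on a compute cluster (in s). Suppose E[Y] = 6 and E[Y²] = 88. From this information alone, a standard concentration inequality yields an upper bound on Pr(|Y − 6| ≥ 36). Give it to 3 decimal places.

The first two moments determine the variance, so Chebyshev's inequality is the sharpest standard bound available.
Var(Y) = E[Y²] − (E[Y])² = 88 − 36 = 52.
Chebyshev's inequality: Pr(|Y − μ| ≥ t) ≤ Var(Y)/t² = 52/1296 = 0.0401.

0.040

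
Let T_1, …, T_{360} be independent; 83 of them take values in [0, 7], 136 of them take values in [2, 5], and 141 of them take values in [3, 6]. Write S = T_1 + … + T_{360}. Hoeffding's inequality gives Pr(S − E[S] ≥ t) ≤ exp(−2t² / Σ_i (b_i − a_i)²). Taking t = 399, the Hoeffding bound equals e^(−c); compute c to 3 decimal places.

48.537

Σ(b_i − a_i)² = 83·7² + 136·3² + 141·3² = 6560.
c = 2t² / 6560 = 2·399² / 6560 = 48.5369.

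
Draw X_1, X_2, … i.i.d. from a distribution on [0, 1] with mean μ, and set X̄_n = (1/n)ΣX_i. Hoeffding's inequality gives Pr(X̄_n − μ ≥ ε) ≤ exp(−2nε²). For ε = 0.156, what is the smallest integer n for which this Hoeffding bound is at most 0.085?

51

Require exp(−2nε²) ≤ 0.085, i.e. 2nε² ≥ ln(1/0.085) = 2.465104.
So n ≥ 2.465104 / (2·0.156²) = 50.647.
The smallest integer n is 51.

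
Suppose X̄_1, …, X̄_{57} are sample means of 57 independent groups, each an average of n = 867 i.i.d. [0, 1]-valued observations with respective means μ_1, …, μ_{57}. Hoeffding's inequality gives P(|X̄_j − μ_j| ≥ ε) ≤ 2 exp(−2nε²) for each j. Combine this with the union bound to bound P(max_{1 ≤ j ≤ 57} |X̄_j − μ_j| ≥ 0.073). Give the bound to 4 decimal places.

Per-experiment Hoeffding bound: 2·exp(−2·867·0.073²) = 2·exp(−9.24049) = 0.00019406.
Union bound over 57 events: 57·0.00019406 = 0.01106.

0.0111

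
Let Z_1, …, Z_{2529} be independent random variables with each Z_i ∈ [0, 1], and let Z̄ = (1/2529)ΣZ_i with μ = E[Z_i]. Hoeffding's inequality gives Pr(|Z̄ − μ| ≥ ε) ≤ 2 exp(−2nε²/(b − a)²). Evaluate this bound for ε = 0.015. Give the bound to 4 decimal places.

Exponent: 2nε²/(b − a)² = 2·2529·0.015² / 1² = 1.13805.
Bound = 2·exp(−1.13805) = 0.64089.

0.6409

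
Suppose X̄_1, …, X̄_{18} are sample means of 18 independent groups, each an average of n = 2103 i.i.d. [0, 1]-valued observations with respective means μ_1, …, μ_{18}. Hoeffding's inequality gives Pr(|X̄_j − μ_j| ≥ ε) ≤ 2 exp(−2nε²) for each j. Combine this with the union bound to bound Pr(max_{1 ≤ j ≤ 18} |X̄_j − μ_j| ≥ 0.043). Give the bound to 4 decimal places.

0.0151

Per-experiment Hoeffding bound: 2·exp(−2·2103·0.043²) = 2·exp(−7.77689) = 0.00083863.
Union bound over 18 events: 18·0.00083863 = 0.01510.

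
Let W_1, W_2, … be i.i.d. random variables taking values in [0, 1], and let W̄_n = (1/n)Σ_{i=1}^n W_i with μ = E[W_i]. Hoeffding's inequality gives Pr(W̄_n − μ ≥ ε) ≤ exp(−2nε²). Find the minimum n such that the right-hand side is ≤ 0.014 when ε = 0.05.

854

Require exp(−2nε²) ≤ 0.014, i.e. 2nε² ≥ ln(1/0.014) = 4.268698.
So n ≥ 4.268698 / (2·0.05²) = 853.740.
The smallest integer n is 854.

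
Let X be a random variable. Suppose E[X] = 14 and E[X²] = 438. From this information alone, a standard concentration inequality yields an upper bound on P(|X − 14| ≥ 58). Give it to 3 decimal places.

0.072

The first two moments determine the variance, so Chebyshev's inequality is the sharpest standard bound available.
Var(X) = E[X²] − (E[X])² = 438 − 196 = 242.
Chebyshev's inequality: P(|X − μ| ≥ t) ≤ Var(X)/t² = 242/3364 = 0.0719.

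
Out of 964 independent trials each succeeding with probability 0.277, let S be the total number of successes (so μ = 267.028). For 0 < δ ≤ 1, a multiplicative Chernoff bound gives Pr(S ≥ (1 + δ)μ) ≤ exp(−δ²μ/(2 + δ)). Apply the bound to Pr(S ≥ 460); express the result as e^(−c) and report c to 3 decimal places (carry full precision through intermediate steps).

Write 460 = (1 + δ)μ, so δ = 460/267.028 − 1 = 0.7226658…
Then the exponent is δ²μ/(2 + δ) = (460 − μ)² / (μ·(2 + δ)) = 51.219751.

51.220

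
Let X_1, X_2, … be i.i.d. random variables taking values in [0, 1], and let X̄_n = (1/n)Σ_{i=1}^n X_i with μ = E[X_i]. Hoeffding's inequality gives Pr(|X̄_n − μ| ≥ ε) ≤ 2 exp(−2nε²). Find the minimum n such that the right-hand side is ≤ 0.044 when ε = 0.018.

5890

Require 2·exp(−2nε²) ≤ 0.044, i.e. 2nε² ≥ ln(2/0.044) = 3.816713.
So n ≥ 3.816713 / (2·0.018²) = 5889.989.
The smallest integer n is 5890.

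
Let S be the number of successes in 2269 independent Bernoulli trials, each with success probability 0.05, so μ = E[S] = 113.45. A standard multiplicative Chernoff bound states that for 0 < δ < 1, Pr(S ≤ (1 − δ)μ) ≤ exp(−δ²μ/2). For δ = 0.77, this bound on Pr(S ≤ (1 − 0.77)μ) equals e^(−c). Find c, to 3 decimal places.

c = δ²μ/2 = 0.77²·113.45/2 = 33.6323.

33.632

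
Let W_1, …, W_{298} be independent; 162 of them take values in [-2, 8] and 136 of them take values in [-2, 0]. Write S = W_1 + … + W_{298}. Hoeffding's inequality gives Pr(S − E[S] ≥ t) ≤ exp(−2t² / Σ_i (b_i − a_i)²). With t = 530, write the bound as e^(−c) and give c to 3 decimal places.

33.552

Σ(b_i − a_i)² = 162·10² + 136·2² = 16744.
c = 2t² / 16744 = 2·530² / 16744 = 33.5523.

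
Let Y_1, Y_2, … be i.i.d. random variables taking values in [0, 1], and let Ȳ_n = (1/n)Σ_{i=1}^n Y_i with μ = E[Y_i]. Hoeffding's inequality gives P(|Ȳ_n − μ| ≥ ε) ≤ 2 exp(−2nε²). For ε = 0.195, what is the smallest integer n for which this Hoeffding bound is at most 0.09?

41

Require 2·exp(−2nε²) ≤ 0.09, i.e. 2nε² ≥ ln(2/0.09) = 3.101093.
So n ≥ 3.101093 / (2·0.195²) = 40.777.
The smallest integer n is 41.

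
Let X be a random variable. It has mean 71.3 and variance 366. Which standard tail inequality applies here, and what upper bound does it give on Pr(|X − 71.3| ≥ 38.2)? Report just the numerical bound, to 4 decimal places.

Mean and variance are known, so Chebyshev's inequality applies.
Chebyshev: Pr(|X − μ| ≥ t) ≤ Var(X)/t².
Bound = 366 / 1459.24 = 0.2508.

0.2508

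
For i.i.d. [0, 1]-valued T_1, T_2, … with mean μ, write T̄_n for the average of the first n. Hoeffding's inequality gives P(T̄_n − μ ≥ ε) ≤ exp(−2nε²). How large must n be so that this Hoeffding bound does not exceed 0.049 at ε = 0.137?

Require exp(−2nε²) ≤ 0.049, i.e. 2nε² ≥ ln(1/0.049) = 3.015935.
So n ≥ 3.015935 / (2·0.137²) = 80.344.
The smallest integer n is 81.

81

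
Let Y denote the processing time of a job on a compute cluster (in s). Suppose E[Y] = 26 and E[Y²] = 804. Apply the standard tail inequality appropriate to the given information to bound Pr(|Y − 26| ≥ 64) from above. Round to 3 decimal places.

The first two moments determine the variance, so Chebyshev's inequality is the sharpest standard bound available.
Var(Y) = E[Y²] − (E[Y])² = 804 − 676 = 128.
Chebyshev's inequality: Pr(|Y − μ| ≥ t) ≤ Var(Y)/t² = 128/4096 = 0.0312.

0.031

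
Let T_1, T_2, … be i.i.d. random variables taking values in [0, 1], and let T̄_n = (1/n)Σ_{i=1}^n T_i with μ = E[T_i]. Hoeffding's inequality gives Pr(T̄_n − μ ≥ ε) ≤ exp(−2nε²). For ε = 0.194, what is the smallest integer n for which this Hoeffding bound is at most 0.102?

31

Require exp(−2nε²) ≤ 0.102, i.e. 2nε² ≥ ln(1/0.102) = 2.282782.
So n ≥ 2.282782 / (2·0.194²) = 30.327.
The smallest integer n is 31.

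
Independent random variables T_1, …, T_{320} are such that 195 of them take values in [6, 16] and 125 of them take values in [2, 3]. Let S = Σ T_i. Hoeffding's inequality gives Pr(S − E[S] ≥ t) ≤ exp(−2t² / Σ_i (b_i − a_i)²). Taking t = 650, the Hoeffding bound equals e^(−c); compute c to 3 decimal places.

43.057

Σ(b_i − a_i)² = 195·10² + 125·1² = 19625.
c = 2t² / 19625 = 2·650² / 19625 = 43.0573.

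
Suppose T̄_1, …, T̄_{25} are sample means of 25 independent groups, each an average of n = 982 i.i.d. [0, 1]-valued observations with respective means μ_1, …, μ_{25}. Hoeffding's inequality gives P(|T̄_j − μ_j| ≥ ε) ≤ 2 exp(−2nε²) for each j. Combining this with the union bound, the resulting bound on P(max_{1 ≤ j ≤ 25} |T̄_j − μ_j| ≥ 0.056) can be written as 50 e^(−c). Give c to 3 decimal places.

Union bound over the 25 events: P(max_{1 ≤ j ≤ 25} |T̄_j − μ_j| ≥ 0.056) ≤ 25·2·exp(−2nε²) = 50 exp(−2·982·0.056²).
So c = 2·982·0.056² = 6.1591.

6.159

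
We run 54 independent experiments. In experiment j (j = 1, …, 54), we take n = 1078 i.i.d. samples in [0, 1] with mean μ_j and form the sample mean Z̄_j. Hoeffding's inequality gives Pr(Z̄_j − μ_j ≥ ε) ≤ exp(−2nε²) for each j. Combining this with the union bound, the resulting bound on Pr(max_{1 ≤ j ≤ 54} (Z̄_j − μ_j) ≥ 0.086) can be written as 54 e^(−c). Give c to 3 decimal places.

Union bound over the 54 events: Pr(max_{1 ≤ j ≤ 54} (Z̄_j − μ_j) ≥ 0.086) ≤ 54·exp(−2nε²) = 54 exp(−2·1078·0.086²).
So c = 2·1078·0.086² = 15.9458.

15.946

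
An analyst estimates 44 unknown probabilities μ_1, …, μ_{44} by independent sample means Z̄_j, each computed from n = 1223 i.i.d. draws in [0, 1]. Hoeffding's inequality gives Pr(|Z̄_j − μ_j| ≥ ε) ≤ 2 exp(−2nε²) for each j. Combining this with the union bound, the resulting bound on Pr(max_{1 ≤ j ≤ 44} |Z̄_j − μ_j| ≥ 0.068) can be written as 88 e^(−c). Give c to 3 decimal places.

Union bound over the 44 events: Pr(max_{1 ≤ j ≤ 44} |Z̄_j − μ_j| ≥ 0.068) ≤ 44·2·exp(−2nε²) = 88 exp(−2·1223·0.068²).
So c = 2·1223·0.068² = 11.3103.

11.310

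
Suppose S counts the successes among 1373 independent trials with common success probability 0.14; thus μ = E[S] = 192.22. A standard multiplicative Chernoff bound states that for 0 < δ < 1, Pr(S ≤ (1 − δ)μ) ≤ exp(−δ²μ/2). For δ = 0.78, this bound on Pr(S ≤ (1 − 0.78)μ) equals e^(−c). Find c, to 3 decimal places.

58.473

c = δ²μ/2 = 0.78²·192.22/2 = 58.4733.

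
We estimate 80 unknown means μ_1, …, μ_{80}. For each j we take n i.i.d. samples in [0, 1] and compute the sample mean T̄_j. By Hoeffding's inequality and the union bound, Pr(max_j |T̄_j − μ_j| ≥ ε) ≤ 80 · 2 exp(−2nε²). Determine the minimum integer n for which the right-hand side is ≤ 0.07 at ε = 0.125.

248

Need 2·80·exp(−2nε²) ≤ 0.07, i.e. exp(−2nε²) ≤ 0.07/160.
So 2nε² ≥ ln(160/0.07) = 7.734434.
Hence n ≥ 7.734434/(2·0.125²) = 247.502.
The smallest integer n is 248.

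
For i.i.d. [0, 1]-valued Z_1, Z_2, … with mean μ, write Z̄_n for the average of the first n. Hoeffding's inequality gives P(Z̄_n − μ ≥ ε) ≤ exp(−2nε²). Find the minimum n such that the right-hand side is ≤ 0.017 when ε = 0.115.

155

Require exp(−2nε²) ≤ 0.017, i.e. 2nε² ≥ ln(1/0.017) = 4.074542.
So n ≥ 4.074542 / (2·0.115²) = 154.047.
The smallest integer n is 155.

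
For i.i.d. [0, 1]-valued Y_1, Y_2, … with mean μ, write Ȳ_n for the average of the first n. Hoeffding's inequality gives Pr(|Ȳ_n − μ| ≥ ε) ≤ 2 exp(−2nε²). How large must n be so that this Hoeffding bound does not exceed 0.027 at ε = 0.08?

Require 2·exp(−2nε²) ≤ 0.027, i.e. 2nε² ≥ ln(2/0.027) = 4.305066.
So n ≥ 4.305066 / (2·0.08²) = 336.333.
The smallest integer n is 337.

337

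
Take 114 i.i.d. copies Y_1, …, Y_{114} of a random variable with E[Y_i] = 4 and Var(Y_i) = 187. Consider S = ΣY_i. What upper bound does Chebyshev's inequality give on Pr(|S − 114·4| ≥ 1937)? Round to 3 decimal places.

Var(S) = n·Var(Y_i) = 114·187 = 21318.
Chebyshev: Pr(|S − 114·4| ≥ 1937) ≤ Var(S)/1937² = 21318/3751969 = 0.0057.

0.006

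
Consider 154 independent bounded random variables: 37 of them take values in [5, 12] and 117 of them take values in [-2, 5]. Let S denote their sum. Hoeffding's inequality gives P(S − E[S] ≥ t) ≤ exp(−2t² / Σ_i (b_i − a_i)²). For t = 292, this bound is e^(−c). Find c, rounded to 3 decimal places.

Σ(b_i − a_i)² = 37·7² + 117·7² = 7546.
c = 2t² / 7546 = 2·292² / 7546 = 22.5985.

22.598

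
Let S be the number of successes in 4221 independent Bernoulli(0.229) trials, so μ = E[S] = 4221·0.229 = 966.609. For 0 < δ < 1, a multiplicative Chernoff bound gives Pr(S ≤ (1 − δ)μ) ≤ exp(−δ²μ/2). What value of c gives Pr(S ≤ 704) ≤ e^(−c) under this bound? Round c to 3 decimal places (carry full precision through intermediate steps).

35.673

Write 704 = (1 − δ)μ, so δ = 1 − 704/966.609 = 0.2716807…
Then the exponent is δ²μ/2 = (μ − 704)²/(2μ) = 35.672897.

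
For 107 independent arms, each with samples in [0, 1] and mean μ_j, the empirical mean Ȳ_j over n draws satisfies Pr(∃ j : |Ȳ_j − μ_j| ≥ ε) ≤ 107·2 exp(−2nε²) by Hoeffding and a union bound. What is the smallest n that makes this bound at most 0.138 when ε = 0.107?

321

Need 2·107·exp(−2nε²) ≤ 0.138, i.e. exp(−2nε²) ≤ 0.138/214.
So 2nε² ≥ ln(214/0.138) = 7.346478.
Hence n ≥ 7.346478/(2·0.107²) = 320.835.
The smallest integer n is 321.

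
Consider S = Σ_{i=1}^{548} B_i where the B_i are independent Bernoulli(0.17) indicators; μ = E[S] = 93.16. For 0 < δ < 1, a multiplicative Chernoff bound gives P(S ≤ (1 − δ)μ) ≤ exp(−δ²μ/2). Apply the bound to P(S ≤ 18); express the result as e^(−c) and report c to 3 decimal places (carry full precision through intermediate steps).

Write 18 = (1 − δ)μ, so δ = 1 − 18/93.16 = 0.806784…
Then the exponent is δ²μ/2 = (μ − 18)²/(2μ) = 30.318944.

30.319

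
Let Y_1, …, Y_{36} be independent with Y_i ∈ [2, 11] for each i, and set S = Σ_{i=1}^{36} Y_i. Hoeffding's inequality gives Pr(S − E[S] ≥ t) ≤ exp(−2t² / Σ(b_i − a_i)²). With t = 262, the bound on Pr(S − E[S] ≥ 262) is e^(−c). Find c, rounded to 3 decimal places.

47.081

Σ(b_i − a_i)² = 36·(9)² = 2916.
c = 2t²/2916 = 2·262²/2916 = 47.0809.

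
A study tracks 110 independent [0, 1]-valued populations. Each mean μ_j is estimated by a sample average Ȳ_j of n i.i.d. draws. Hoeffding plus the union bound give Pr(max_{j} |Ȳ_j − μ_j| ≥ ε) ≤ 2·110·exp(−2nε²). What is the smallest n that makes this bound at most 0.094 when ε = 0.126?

245

Need 2·110·exp(−2nε²) ≤ 0.094, i.e. exp(−2nε²) ≤ 0.094/220.
So 2nε² ≥ ln(220/0.094) = 7.758088.
Hence n ≥ 7.758088/(2·0.126²) = 244.334.
The smallest integer n is 245.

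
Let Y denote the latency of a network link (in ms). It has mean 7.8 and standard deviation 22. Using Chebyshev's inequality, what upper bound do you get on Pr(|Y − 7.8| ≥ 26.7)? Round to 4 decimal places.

Chebyshev: Pr(|Y − μ| ≥ t) ≤ Var(Y)/t².
Var(Y) = σ² = 22² = 484.
Bound = 484 / 712.89 = 0.6789.

0.6789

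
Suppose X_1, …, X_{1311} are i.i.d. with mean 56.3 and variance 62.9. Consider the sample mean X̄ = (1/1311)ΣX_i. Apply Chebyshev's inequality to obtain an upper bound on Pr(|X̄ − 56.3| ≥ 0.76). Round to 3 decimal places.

0.083

Var(X̄) = Var(X_i)/n = 62.9/1311 = 0.047979.
Chebyshev: Pr(|X̄ − 56.3| ≥ 0.76) ≤ Var(X̄)/(0.76)² = 62.9/(1311·0.76²) = 0.0831.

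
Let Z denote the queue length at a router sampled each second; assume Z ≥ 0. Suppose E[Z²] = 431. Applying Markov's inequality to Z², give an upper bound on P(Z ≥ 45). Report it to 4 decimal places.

Since Z ≥ 0, the event {Z ≥ 45} is the same as {Z² ≥ 2025}.
Markov's inequality applied to Z² gives P(Z² ≥ 2025) ≤ E[Z²]/2025 = 431/2025 = 0.2128.

0.2128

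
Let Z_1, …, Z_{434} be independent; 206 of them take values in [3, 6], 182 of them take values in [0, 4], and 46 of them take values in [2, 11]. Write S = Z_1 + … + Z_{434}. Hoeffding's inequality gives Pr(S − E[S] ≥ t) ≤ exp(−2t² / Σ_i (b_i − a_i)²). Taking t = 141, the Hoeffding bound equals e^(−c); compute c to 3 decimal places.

Σ(b_i − a_i)² = 206·3² + 182·4² + 46·9² = 8492.
c = 2t² / 8492 = 2·141² / 8492 = 4.6823.

4.682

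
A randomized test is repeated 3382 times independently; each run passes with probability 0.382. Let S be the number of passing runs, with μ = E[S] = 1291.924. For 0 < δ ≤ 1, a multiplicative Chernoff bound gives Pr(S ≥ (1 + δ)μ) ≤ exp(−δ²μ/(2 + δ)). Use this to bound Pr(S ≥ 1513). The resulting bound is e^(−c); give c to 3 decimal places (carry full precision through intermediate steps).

Write 1513 = (1 + δ)μ, so δ = 1513/1291.924 − 1 = 0.1711215…
Then the exponent is δ²μ/(2 + δ) = (1513 − μ)² / (μ·(2 + δ)) = 17.424571.

17.425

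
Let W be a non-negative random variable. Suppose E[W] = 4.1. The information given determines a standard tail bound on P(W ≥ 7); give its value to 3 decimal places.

Only the mean of a non-negative variable is known, so Markov's inequality is the applicable tail bound.
Markov's inequality: for a non-negative random variable, P(W ≥ a) ≤ E[W]/a.
Here E[W] = 4.1 and a = 7, so the bound is 4.1/7 = 0.5857.

0.586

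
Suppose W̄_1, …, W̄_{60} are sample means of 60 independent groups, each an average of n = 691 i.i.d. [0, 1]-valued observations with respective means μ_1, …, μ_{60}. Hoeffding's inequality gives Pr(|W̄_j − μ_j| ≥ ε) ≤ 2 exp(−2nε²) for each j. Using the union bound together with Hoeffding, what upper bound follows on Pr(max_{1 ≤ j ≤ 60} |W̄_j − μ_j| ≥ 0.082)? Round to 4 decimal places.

Per-experiment Hoeffding bound: 2·exp(−2·691·0.082²) = 2·exp(−9.29257) = 0.00018421.
Union bound over 60 events: 60·0.00018421 = 0.01105.

0.0111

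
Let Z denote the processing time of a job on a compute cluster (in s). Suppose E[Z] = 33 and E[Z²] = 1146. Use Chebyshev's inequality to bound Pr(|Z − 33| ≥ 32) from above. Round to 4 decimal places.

Var(Z) = E[Z²] − (E[Z])² = 1146 − 1089 = 57.
Chebyshev's inequality: Pr(|Z − μ| ≥ t) ≤ Var(Z)/t² = 57/1024 = 0.0557.

0.0557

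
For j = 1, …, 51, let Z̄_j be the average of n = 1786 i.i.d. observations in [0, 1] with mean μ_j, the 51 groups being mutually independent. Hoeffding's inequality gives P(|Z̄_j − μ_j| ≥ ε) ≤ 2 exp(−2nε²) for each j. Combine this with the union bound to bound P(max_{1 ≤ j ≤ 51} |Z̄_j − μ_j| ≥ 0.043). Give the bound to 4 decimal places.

0.1381

Per-experiment Hoeffding bound: 2·exp(−2·1786·0.043²) = 2·exp(−6.60463) = 0.0027082.
Union bound over 51 events: 51·0.0027082 = 0.13812.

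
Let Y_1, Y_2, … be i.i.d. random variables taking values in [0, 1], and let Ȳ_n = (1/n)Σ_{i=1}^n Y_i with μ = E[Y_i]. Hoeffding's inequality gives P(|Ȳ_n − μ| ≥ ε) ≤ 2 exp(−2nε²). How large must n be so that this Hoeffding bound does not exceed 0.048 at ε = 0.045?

Require 2·exp(−2nε²) ≤ 0.048, i.e. 2nε² ≥ ln(2/0.048) = 3.729701.
So n ≥ 3.729701 / (2·0.045²) = 920.914.
The smallest integer n is 921.

921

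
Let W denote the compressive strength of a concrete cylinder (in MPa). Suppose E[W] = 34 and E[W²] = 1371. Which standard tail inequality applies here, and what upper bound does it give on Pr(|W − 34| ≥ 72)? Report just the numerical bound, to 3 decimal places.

0.041

The first two moments determine the variance, so Chebyshev's inequality is the sharpest standard bound available.
Var(W) = E[W²] − (E[W])² = 1371 − 1156 = 215.
Chebyshev's inequality: Pr(|W − μ| ≥ t) ≤ Var(W)/t² = 215/5184 = 0.0415.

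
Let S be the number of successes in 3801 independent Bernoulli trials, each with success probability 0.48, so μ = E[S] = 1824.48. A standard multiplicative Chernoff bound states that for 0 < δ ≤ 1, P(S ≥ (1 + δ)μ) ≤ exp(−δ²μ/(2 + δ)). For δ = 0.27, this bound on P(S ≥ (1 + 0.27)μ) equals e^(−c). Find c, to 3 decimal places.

c = δ²μ/(2 + δ) = 0.27²·1824.48/(2 + 0.27) = 58.5923.

58.592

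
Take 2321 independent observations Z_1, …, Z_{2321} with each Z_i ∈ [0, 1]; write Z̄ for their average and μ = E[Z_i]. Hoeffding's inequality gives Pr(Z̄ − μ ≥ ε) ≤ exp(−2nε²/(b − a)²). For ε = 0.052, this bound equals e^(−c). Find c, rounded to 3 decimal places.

c = 2nε²/(b − a)² = 2·2321·0.052² / 1² = 12.5520.

12.552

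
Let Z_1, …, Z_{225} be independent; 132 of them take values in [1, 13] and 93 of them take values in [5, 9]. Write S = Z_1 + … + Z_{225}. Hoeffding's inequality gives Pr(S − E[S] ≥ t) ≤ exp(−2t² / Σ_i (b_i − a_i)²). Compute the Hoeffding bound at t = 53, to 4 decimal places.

0.7603

Σ(b_i − a_i)² = 132·12² + 93·4² = 20496.
Exponent = 2·53² / 20496 = 0.27410.
Bound = exp(−0.27410) = 0.76025.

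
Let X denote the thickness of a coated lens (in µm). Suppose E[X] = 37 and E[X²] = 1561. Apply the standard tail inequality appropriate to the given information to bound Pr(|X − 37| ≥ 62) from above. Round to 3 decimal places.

The first two moments determine the variance, so Chebyshev's inequality is the sharpest standard bound available.
Var(X) = E[X²] − (E[X])² = 1561 − 1369 = 192.
Chebyshev's inequality: Pr(|X − μ| ≥ t) ≤ Var(X)/t² = 192/3844 = 0.0499.

0.050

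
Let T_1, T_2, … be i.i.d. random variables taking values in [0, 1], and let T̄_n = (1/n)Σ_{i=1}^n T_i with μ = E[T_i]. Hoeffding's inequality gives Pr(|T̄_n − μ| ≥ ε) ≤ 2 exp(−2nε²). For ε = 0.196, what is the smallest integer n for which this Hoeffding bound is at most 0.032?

Require 2·exp(−2nε²) ≤ 0.032, i.e. 2nε² ≥ ln(2/0.032) = 4.135167.
So n ≥ 4.135167 / (2·0.196²) = 53.821.
The smallest integer n is 54.

54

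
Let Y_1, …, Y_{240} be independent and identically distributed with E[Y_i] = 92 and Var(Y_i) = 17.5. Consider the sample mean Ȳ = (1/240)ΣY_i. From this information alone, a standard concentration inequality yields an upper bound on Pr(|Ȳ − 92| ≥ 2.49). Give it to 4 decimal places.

With mean and variance of each term known, Chebyshev's inequality bounds the deviation of the sum (or sample mean).
Var(Ȳ) = Var(Y_i)/n = 17.5/240 = 0.072917.
Chebyshev: Pr(|Ȳ − 92| ≥ 2.49) ≤ Var(Ȳ)/(2.49)² = 17.5/(240·2.49²) = 0.0118.

0.0118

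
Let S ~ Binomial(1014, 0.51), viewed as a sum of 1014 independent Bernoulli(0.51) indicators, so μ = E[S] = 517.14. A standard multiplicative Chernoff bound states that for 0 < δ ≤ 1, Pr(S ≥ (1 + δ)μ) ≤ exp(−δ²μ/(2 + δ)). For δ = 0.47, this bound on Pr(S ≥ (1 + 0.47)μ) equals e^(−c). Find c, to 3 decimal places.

c = δ²μ/(2 + δ) = 0.47²·517.14/(2 + 0.47) = 46.2495.

46.249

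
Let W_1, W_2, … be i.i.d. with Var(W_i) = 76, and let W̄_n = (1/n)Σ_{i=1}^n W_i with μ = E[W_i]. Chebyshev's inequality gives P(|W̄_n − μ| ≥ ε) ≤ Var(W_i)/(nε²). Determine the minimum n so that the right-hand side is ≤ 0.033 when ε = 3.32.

209

Require 76/(n·3.32²) ≤ 0.033, i.e. n ≥ 76/(0.033·3.32²) = 208.941.
The smallest integer n is 209.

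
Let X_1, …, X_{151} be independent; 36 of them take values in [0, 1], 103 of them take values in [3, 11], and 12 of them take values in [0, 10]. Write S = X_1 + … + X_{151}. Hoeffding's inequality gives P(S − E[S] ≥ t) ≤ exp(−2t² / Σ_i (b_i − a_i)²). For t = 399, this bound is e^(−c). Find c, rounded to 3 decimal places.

Σ(b_i − a_i)² = 36·1² + 103·8² + 12·10² = 7828.
c = 2t² / 7828 = 2·399² / 7828 = 40.6748.

40.675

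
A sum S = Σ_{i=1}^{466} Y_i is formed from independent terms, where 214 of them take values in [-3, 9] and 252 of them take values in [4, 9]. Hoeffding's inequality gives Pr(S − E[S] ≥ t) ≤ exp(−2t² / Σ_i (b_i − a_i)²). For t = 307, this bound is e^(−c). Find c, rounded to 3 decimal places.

5.079

Σ(b_i − a_i)² = 214·12² + 252·5² = 37116.
c = 2t² / 37116 = 2·307² / 37116 = 5.0786.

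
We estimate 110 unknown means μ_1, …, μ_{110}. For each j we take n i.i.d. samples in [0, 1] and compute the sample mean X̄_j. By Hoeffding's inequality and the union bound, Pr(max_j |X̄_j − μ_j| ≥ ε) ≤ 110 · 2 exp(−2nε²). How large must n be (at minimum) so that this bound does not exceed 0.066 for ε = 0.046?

Need 2·110·exp(−2nε²) ≤ 0.066, i.e. exp(−2nε²) ≤ 0.066/220.
So 2nε² ≥ ln(220/0.066) = 8.111728.
Hence n ≥ 8.111728/(2·0.046²) = 1916.760.
The smallest integer n is 1917.

1917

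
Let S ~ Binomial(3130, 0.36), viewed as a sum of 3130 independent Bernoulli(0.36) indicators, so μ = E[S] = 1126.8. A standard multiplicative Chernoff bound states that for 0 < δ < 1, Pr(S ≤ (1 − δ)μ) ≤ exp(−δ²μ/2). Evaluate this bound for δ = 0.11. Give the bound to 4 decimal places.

Exponent = δ²μ/2 = 0.11²·1126.8/2 = 6.8171.
Bound = exp(−6.8171) = 0.00109.

0.0011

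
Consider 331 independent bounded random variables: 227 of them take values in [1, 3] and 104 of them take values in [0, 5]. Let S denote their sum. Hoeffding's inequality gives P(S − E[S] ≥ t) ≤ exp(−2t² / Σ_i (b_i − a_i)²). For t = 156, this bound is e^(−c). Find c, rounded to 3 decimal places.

13.875

Σ(b_i − a_i)² = 227·2² + 104·5² = 3508.
c = 2t² / 3508 = 2·156² / 3508 = 13.8746.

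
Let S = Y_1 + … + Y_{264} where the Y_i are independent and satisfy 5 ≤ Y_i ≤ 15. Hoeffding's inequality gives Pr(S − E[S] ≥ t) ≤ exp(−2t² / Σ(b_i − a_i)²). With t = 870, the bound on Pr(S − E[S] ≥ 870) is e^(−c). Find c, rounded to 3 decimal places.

57.341

Σ(b_i − a_i)² = 264·(10)² = 26400.
c = 2t²/26400 = 2·870²/26400 = 57.3409.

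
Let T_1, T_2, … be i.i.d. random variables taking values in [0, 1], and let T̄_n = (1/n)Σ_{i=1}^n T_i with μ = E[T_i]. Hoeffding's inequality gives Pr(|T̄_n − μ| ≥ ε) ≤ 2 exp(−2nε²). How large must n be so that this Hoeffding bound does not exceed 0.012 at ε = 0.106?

Require 2·exp(−2nε²) ≤ 0.012, i.e. 2nε² ≥ ln(2/0.012) = 5.115996.
So n ≥ 5.115996 / (2·0.106²) = 227.661.
The smallest integer n is 228.

228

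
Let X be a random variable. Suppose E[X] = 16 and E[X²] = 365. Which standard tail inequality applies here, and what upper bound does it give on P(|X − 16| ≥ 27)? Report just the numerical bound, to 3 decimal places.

0.150

The first two moments determine the variance, so Chebyshev's inequality is the sharpest standard bound available.
Var(X) = E[X²] − (E[X])² = 365 − 256 = 109.
Chebyshev's inequality: P(|X − μ| ≥ t) ≤ Var(X)/t² = 109/729 = 0.1495.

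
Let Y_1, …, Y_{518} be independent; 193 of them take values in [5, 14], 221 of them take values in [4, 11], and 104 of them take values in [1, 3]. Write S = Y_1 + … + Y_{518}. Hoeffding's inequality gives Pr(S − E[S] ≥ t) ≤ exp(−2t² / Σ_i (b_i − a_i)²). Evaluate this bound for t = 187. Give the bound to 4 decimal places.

Σ(b_i − a_i)² = 193·9² + 221·7² + 104·2² = 26878.
Exponent = 2·187² / 26878 = 2.60205.
Bound = exp(−2.60205) = 0.07412.

0.0741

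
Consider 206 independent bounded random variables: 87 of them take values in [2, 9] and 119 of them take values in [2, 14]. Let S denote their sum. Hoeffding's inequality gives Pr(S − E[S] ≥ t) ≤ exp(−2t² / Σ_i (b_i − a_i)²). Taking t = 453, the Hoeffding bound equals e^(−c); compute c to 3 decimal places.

19.179

Σ(b_i − a_i)² = 87·7² + 119·12² = 21399.
c = 2t² / 21399 = 2·453² / 21399 = 19.1793.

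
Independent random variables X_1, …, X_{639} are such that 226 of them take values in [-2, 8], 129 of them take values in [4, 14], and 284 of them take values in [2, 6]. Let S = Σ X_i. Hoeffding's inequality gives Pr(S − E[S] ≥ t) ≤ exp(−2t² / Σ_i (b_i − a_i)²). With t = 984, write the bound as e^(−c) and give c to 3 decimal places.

48.360

Σ(b_i − a_i)² = 226·10² + 129·10² + 284·4² = 40044.
c = 2t² / 40044 = 2·984² / 40044 = 48.3596.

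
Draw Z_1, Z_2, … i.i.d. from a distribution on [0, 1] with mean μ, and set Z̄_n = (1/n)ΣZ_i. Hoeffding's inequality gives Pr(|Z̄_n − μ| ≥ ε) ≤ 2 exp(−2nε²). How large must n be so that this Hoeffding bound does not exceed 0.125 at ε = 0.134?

78

Require 2·exp(−2nε²) ≤ 0.125, i.e. 2nε² ≥ ln(2/0.125) = 2.772589.
So n ≥ 2.772589 / (2·0.134²) = 77.205.
The smallest integer n is 78.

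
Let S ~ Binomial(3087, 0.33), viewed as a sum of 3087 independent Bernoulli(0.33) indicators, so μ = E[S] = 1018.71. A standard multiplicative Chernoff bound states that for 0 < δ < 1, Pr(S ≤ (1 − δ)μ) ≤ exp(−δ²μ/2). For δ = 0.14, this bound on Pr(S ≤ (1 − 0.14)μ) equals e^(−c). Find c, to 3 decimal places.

c = δ²μ/2 = 0.14²·1018.71/2 = 9.9834.

9.983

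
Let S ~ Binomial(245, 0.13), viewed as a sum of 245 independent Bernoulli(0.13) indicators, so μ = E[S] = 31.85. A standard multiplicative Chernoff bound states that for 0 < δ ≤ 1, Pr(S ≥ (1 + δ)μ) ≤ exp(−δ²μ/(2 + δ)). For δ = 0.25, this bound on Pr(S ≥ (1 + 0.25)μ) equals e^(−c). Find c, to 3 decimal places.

0.885

c = δ²μ/(2 + δ) = 0.25²·31.85/(2 + 0.25) = 0.8847.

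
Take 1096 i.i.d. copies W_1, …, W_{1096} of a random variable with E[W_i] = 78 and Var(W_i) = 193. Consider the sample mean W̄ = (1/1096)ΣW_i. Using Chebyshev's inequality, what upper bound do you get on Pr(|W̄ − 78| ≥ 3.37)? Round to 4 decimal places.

0.0155

Var(W̄) = Var(W_i)/n = 193/1096 = 0.17609.
Chebyshev: Pr(|W̄ − 78| ≥ 3.37) ≤ Var(W̄)/(3.37)² = 193/(1096·3.37²) = 0.0155.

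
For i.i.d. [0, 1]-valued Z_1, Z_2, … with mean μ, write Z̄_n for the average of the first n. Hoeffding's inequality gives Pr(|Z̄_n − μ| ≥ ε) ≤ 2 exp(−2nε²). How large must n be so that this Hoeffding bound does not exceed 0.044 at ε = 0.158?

77

Require 2·exp(−2nε²) ≤ 0.044, i.e. 2nε² ≥ ln(2/0.044) = 3.816713.
So n ≥ 3.816713 / (2·0.158²) = 76.444.
The smallest integer n is 77.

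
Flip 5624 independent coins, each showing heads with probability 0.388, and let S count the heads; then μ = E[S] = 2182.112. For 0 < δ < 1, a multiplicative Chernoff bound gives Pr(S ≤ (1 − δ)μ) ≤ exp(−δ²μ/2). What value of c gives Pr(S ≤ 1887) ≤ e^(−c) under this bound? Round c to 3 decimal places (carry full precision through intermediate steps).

19.956

Write 1887 = (1 − δ)μ, so δ = 1 − 1887/2182.112 = 0.1352415…
Then the exponent is δ²μ/2 = (μ − 1887)²/(2μ) = 19.955688.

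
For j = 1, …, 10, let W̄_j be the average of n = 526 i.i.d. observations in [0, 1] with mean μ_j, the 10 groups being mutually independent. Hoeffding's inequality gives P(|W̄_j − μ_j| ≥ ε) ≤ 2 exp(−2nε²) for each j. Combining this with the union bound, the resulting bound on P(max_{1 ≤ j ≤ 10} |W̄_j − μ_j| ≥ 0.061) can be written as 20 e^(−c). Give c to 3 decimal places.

Union bound over the 10 events: P(max_{1 ≤ j ≤ 10} |W̄_j − μ_j| ≥ 0.061) ≤ 10·2·exp(−2nε²) = 20 exp(−2·526·0.061²).
So c = 2·526·0.061² = 3.9145.

3.914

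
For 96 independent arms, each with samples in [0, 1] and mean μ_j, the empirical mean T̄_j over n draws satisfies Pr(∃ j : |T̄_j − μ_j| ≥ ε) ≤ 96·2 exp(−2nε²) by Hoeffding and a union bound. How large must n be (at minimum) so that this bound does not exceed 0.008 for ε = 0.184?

149

Need 2·96·exp(−2nε²) ≤ 0.008, i.e. exp(−2nε²) ≤ 0.008/192.
So 2nε² ≥ ln(192/0.008) = 10.085809.
Hence n ≥ 10.085809/(2·0.184²) = 148.952.
The smallest integer n is 149.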